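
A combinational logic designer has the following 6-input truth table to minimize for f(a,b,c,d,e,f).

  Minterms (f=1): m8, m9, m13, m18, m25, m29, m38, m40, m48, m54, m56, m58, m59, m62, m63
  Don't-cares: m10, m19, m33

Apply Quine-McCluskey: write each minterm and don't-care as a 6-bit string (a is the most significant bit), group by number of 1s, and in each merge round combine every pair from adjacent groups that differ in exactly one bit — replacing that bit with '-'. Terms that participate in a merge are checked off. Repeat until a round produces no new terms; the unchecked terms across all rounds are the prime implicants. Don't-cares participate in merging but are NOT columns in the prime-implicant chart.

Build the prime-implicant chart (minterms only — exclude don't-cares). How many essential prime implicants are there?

5

[col 0] 001000*, 001001*, 001010*, 001101*, 010010*, 010011*, 011001*, 011101*, 100001, 100110*, 101000*, 110000*, 110110*, 111000*, 111010*, 111011*, 111110*, 111111*
[col 1] -01000, 0-1001*, 0-1101*, 001-01*, 0010-0, 00100-, 01001-, 011-01*, 1-0110, 1-1000, 11-000, 11-110, 111-10*, 111-11*, 1110-0, 11101-*, 11111-*
[col 2] 0-1-01, 111-1-
Prime implicants: -01000, 0-1-01, 0010-0, 00100-, 01001-, 1-0110, 1-1000, 100001, 11-000, 11-110, 111-1-, 1110-0
PI chart (minterm → PIs covering it):
  8 | -01000,0010-0,00100-
  9 | 0-1-01,00100-
  13 | 0-1-01  (sole → essential)
  18 | 01001-  (sole → essential)
  25 | 0-1-01  (sole → essential)
  29 | 0-1-01  (sole → essential)
  38 | 1-0110  (sole → essential)
  40 | -01000,1-1000
  48 | 11-000  (sole → essential)
  54 | 1-0110,11-110
  56 | 1-1000,11-000,1110-0
  58 | 111-1-,1110-0
  59 | 111-1-  (sole → essential)
  62 | 11-110,111-1-
  63 | 111-1-  (sole → essential)
Essential prime implicants: 0-1-01, 01001-, 1-0110, 11-000, 111-1-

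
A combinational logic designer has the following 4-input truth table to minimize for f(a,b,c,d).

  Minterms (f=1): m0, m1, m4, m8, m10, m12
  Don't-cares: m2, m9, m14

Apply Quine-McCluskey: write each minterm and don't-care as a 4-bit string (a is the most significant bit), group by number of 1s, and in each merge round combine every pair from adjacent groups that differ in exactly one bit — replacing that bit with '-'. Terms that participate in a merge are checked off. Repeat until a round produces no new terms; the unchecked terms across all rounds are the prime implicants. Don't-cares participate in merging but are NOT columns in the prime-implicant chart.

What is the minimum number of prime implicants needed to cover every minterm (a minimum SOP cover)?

[col 0] 0000*, 0001*, 0010*, 0100*, 1000*, 1001*, 1010*, 1100*, 1110*
[col 1] -000*, -001*, -010*, -100*, 0-00*, 00-0*, 000-*, 1-00*, 1-10*, 10-0*, 100-*, 11-0*
[col 2] --00, -0-0, -00-, 1--0
Prime implicants: --00, -0-0, -00-, 1--0
PI chart (minterm → PIs covering it):
  0 | --00,-0-0,-00-
  1 | -00-  (sole → essential)
  4 | --00  (sole → essential)
  8 | --00,-0-0,-00-,1--0
  10 | -0-0,1--0
  12 | --00,1--0
Essential prime implicants: --00, -00-
Petrick residual → -0-0
Minimum SOP uses 3 PIs: c'd' + b'd' + b'c'

3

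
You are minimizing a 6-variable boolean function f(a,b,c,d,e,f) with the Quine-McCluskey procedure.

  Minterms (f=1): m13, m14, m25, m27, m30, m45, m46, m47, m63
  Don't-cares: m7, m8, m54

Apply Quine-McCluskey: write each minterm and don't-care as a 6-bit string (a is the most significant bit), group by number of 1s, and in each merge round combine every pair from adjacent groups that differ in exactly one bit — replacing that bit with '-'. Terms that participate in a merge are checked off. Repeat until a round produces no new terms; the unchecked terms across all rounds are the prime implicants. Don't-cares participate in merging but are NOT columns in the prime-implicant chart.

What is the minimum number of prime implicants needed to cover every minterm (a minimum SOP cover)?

[col 0] 000111, 001000, 001101*, 001110*, 011001*, 011011*, 011110*, 101101*, 101110*, 101111*, 110110, 111111*
[col 1] -01101, -01110, 0-1110, 0110-1, 1-1111, 1011-1, 10111-
Prime implicants: -01101, -01110, 0-1110, 000111, 001000, 0110-1, 1-1111, 1011-1, 10111-, 110110
PI chart (minterm → PIs covering it):
  13 | -01101  (sole → essential)
  14 | -01110,0-1110
  25 | 0110-1  (sole → essential)
  27 | 0110-1  (sole → essential)
  30 | 0-1110  (sole → essential)
  45 | -01101,1011-1
  46 | -01110,10111-
  47 | 1-1111,1011-1,10111-
  63 | 1-1111  (sole → essential)
Essential prime implicants: -01101, 0-1110, 0110-1, 1-1111
Petrick residual → -01110
Minimum SOP uses 5 PIs: b'cde'f + b'cdef' + a'cdef' + a'bcd'f + acdef

5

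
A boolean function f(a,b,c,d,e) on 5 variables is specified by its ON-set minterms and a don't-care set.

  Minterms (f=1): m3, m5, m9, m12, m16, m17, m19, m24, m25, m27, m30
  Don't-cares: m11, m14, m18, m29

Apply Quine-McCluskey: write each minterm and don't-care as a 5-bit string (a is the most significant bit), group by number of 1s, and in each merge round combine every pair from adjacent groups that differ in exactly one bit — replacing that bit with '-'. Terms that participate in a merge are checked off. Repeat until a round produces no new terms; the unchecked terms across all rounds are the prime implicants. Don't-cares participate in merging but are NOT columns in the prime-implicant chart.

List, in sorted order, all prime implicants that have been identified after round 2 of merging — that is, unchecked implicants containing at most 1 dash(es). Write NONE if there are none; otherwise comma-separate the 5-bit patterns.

-1110, 00101, 011-0, 11-01

[col 0] 00011*, 00101, 01001*, 01011*, 01100*, 01110*, 10000*, 10001*, 10010*, 10011*, 11000*, 11001*, 11011*, 11101*, 11110*
[col 1] -0011*, -1001*, -1011*, -1110, 0-011*, 010-1*, 011-0, 1-000*, 1-001*, 1-011*, 100-0*, 100-1*, 1000-*, 1001-*, 11-01, 110-1*, 1100-*
[col 2] --011, -10-1, 1-0-1, 1-00-, 100--
Prime implicants: --011, -10-1, -1110, 00101, 011-0, 1-0-1, 1-00-, 100--, 11-01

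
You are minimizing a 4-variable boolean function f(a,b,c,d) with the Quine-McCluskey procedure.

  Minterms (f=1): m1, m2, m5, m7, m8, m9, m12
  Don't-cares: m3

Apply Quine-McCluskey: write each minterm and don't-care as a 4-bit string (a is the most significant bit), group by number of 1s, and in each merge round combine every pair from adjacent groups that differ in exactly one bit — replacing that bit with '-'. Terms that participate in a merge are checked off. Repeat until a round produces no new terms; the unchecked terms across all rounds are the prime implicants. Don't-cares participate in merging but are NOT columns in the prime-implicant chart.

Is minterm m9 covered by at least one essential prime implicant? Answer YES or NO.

NO

size-2^0 implicants → 0001(✓)  0010(✓)  0011(✓)  0101(✓)  0111(✓)  1000(✓)  1001(✓)  1100(✓)
size-2^1 implicants → -001  0-01(✓)  0-11(✓)  00-1(✓)  001-  01-1(✓)  1-00  100-
size-2^2 implicants → 0--1
Unchecked terms (primes): -001, 0--1, 001-, 1-00, 100-
Minterm coverage:
  m1 ⊆ -001,0--1
  m2 ⊆ 001- [E]
  m5 ⊆ 0--1 [E]
  m7 ⊆ 0--1 [E]
  m8 ⊆ 1-00,100-
  m9 ⊆ -001,100-
  m12 ⊆ 1-00 [E]
E = {0--1, 001-, 1-00}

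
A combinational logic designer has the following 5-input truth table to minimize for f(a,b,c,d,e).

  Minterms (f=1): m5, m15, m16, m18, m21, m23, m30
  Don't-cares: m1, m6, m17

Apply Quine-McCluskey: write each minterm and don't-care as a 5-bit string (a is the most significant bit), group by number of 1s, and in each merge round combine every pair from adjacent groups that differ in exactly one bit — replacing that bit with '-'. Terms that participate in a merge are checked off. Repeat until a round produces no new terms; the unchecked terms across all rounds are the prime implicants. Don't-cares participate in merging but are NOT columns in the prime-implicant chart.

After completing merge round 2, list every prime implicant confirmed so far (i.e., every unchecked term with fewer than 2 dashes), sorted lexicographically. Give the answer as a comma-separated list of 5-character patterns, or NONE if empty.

00110, 01111, 100-0, 1000-, 101-1, 11110

size-2^0 implicants → 00001(✓)  00101(✓)  00110  01111  10000(✓)  10001(✓)  10010(✓)  10101(✓)  10111(✓)  11110
size-2^1 implicants → -0001(✓)  -0101(✓)  00-01(✓)  10-01(✓)  100-0  1000-  101-1
size-2^2 implicants → -0-01
Unchecked terms (primes): -0-01, 00110, 01111, 100-0, 1000-, 101-1, 11110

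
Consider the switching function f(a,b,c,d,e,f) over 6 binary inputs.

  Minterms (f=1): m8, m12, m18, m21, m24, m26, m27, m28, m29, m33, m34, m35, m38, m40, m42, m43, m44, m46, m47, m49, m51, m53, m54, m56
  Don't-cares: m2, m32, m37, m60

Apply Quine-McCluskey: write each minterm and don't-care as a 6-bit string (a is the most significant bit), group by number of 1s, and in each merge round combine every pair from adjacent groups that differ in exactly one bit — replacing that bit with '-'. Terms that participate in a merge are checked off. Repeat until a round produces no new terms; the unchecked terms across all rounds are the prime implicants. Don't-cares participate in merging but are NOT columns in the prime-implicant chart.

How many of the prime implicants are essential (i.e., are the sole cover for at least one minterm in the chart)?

5

[col 0] 000010*, 001000*, 001100*, 010010*, 010101*, 011000*, 011010*, 011011*, 011100*, 011101*, 100000*, 100001*, 100010*, 100011*, 100101*, 100110*, 101000*, 101010*, 101011*, 101100*, 101110*, 101111*, 110001*, 110011*, 110101*, 110110*, 111000*, 111100*
[col 1] -00010, -01000*, -01100*, -10101, -11000*, -11100*, 0-0010, 0-1000*, 0-1100*, 001-00*, 01-010, 01-101, 011-00*, 0110-0, 01101-, 01110-, 1-0001*, 1-0011*, 1-0101*, 1-0110, 1-1000*, 1-1100*, 10-000*, 10-010*, 10-011*, 10-110*, 100-01*, 100-10*, 1000-0*, 1000-1*, 10000-*, 10001-*, 101-00*, 101-10*, 101-11*, 1010-0*, 10101-*, 1011-0*, 10111-*, 110-01*, 1100-1*, 111-00*
[col 2] --1000*, --1100*, -01-00*, -11-00*, 0-1-00*, 1-0-01, 1-00-1, 1-1-00*, 10--10, 10-0-0, 10-01-, 1000--, 101--0, 101-1-
[col 3] --1-00
Prime implicants: --1-00, -00010, -10101, 0-0010, 01-010, 01-101, 0110-0, 01101-, 01110-, 1-0-01, 1-00-1, 1-0110, 10--10, 10-0-0, 10-01-, 1000--, 101--0, 101-1-
PI chart (minterm → PIs covering it):
  8 | --1-00  (sole → essential)
  12 | --1-00  (sole → essential)
  18 | 0-0010,01-010
  21 | -10101,01-101
  24 | --1-00,0110-0
  26 | 01-010,0110-0,01101-
  27 | 01101-  (sole → essential)
  28 | --1-00,01110-
  29 | 01-101,01110-
  33 | 1-0-01,1-00-1,1000--
  34 | -00010,10--10,10-0-0,10-01-,1000--
  35 | 1-00-1,10-01-,1000--
  38 | 1-0110,10--10
  40 | --1-00,10-0-0,101--0
  42 | 10--10,10-0-0,10-01-,101--0,101-1-
  43 | 10-01-,101-1-
  44 | --1-00,101--0
  46 | 10--10,101--0,101-1-
  47 | 101-1-  (sole → essential)
  49 | 1-0-01,1-00-1
  51 | 1-00-1  (sole → essential)
  53 | -10101,1-0-01
  54 | 1-0110  (sole → essential)
  56 | --1-00  (sole → essential)
Essential prime implicants: --1-00, 01101-, 1-00-1, 1-0110, 101-1-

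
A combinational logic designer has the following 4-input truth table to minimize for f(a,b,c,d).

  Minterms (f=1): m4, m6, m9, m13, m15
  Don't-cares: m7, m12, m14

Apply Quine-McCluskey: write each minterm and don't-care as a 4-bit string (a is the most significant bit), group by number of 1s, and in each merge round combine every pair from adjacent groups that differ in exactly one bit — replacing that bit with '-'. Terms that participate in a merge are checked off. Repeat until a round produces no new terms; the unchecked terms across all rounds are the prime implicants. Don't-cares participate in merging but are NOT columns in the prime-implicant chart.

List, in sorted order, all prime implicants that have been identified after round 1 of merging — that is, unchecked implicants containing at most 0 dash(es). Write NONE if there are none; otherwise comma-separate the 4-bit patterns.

NONE

[col 0] 0100*, 0110*, 0111*, 1001*, 1100*, 1101*, 1110*, 1111*
[col 1] -100*, -110*, -111*, 01-0*, 011-*, 1-01, 11-0*, 11-1*, 110-*, 111-*
[col 2] -1-0, -11-, 11--
Prime implicants: -1-0, -11-, 1-01, 11--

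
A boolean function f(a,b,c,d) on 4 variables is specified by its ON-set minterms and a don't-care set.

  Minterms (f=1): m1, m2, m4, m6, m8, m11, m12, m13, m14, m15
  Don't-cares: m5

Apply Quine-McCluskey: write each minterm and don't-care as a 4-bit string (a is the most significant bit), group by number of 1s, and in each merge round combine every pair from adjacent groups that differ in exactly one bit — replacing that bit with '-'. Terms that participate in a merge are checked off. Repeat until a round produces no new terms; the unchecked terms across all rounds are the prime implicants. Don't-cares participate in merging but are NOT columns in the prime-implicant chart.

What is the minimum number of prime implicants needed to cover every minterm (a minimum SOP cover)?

6

Round 0: 0001✓ 0010✓ 0100✓ 0101✓ 0110✓ 1000✓ 1011✓ 1100✓ 1101✓ 1110✓ 1111✓
Round 1: -100✓ -101✓ -110✓ 0-01 0-10 01-0✓ 010-✓ 1-00 1-11 11-0✓ 11-1✓ 110-✓ 111-✓
Round 2: -1-0 -10- 11--
PIs = {-1-0, -10-, 0-01, 0-10, 1-00, 1-11, 11--}
Coverage chart:
  m1: 0-01 ←essential
  m2: 0-10 ←essential
  m4: -1-0,-10-
  m6: -1-0,0-10
  m8: 1-00 ←essential
  m11: 1-11 ←essential
  m12: -1-0,-10-,1-00,11--
  m13: -10-,11--
  m14: -1-0,11--
  m15: 1-11,11--
Essential: 0-01, 0-10, 1-00, 1-11
Petrick residual → -1-0, -10-
Min cover (6 terms): bd' + bc' + a'c'd + a'cd' + ac'd' + acd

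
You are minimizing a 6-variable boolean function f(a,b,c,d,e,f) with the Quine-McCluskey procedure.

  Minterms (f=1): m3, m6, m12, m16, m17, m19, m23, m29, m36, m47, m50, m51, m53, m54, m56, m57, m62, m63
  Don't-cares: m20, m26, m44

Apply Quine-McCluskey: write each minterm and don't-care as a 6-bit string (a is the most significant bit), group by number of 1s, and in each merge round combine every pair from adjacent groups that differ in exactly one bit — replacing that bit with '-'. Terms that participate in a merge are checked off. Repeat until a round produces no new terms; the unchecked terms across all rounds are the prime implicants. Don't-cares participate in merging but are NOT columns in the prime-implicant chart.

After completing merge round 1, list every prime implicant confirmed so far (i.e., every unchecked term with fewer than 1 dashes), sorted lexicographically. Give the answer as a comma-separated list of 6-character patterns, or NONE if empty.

000110, 011010, 011101, 110101

Round 0: 000011✓ 000110 001100✓ 010000✓ 010001✓ 010011✓ 010100✓ 010111✓ 011010 011101 100100✓ 101100✓ 101111✓ 110010✓ 110011✓ 110101 110110✓ 111000✓ 111001✓ 111110✓ 111111✓
Round 1: -01100 -10011 0-0011 010-00 010-11 0100-1 01000- 1-1111 10-100 11-110 110-10 11001- 11100- 11111-
PIs = {-01100, -10011, 0-0011, 000110, 010-00, 010-11, 0100-1, 01000-, 011010, 011101, 1-1111, 10-100, 11-110, 110-10, 11001-, 110101, 11100-, 11111-}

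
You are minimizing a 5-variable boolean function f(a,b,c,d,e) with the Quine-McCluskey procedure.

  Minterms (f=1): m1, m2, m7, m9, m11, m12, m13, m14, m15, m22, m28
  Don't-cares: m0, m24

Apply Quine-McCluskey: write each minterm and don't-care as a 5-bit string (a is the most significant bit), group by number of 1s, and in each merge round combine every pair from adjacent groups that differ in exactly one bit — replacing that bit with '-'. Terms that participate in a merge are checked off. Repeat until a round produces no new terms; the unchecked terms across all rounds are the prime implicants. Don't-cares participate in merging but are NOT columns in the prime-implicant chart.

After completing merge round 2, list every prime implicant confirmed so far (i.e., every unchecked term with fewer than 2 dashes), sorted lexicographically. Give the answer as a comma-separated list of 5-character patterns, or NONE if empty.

Round 0: 00000✓ 00001✓ 00010✓ 00111✓ 01001✓ 01011✓ 01100✓ 01101✓ 01110✓ 01111✓ 10110 11000✓ 11100✓
Round 1: -1100 0-001 0-111 000-0 0000- 01-01✓ 01-11✓ 010-1✓ 011-0✓ 011-1✓ 0110-✓ 0111-✓ 11-00
Round 2: 01--1 011--
PIs = {-1100, 0-001, 0-111, 000-0, 0000-, 01--1, 011--, 10110, 11-00}

-1100, 0-001, 0-111, 000-0, 0000-, 10110, 11-00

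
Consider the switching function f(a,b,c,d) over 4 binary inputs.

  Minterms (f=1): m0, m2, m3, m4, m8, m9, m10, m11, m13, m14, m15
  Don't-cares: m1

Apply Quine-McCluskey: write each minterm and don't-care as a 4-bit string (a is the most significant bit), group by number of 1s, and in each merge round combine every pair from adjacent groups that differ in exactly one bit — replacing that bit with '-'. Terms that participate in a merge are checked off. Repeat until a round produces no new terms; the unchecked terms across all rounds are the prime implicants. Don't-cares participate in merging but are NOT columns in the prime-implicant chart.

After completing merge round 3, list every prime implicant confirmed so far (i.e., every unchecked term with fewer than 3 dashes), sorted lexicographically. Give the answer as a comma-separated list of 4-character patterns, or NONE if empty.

0-00, 1--1, 1-1-

size-2^0 implicants → 0000(✓)  0001(✓)  0010(✓)  0011(✓)  0100(✓)  1000(✓)  1001(✓)  1010(✓)  1011(✓)  1101(✓)  1110(✓)  1111(✓)
size-2^1 implicants → -000(✓)  -001(✓)  -010(✓)  -011(✓)  0-00  00-0(✓)  00-1(✓)  000-(✓)  001-(✓)  1-01(✓)  1-10(✓)  1-11(✓)  10-0(✓)  10-1(✓)  100-(✓)  101-(✓)  11-1(✓)  111-(✓)
size-2^2 implicants → -0-0(✓)  -0-1(✓)  -00-(✓)  -01-(✓)  00--(✓)  1--1  1-1-  10--(✓)
size-2^3 implicants → -0--
Unchecked terms (primes): -0--, 0-00, 1--1, 1-1-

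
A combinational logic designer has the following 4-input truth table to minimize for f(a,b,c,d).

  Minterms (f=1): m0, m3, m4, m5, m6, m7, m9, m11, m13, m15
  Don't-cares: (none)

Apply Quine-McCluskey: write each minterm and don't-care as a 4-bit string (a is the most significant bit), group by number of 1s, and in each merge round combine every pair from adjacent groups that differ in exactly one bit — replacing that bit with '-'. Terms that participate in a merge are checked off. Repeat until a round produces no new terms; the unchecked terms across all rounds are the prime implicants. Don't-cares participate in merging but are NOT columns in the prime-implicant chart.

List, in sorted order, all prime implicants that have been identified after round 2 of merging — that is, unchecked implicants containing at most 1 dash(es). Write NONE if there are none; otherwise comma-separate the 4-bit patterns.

size-2^0 implicants → 0000(✓)  0011(✓)  0100(✓)  0101(✓)  0110(✓)  0111(✓)  1001(✓)  1011(✓)  1101(✓)  1111(✓)
size-2^1 implicants → -011(✓)  -101(✓)  -111(✓)  0-00  0-11(✓)  01-0(✓)  01-1(✓)  010-(✓)  011-(✓)  1-01(✓)  1-11(✓)  10-1(✓)  11-1(✓)
size-2^2 implicants → --11  -1-1  01--  1--1
Unchecked terms (primes): --11, -1-1, 0-00, 01--, 1--1

0-00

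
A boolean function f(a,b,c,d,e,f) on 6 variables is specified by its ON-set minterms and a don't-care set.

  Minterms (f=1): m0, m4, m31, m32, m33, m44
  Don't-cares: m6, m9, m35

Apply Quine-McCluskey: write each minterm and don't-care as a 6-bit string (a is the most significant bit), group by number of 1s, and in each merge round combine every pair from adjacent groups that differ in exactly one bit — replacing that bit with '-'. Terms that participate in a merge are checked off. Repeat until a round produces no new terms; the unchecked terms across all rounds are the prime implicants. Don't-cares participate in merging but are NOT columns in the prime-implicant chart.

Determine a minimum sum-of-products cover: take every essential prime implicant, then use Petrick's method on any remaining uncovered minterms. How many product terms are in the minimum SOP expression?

size-2^0 implicants → 000000(✓)  000100(✓)  000110(✓)  001001  011111  100000(✓)  100001(✓)  100011(✓)  101100
size-2^1 implicants → -00000  000-00  0001-0  1000-1  10000-
Unchecked terms (primes): -00000, 000-00, 0001-0, 001001, 011111, 1000-1, 10000-, 101100
Minterm coverage:
  m0 ⊆ -00000,000-00
  m4 ⊆ 000-00,0001-0
  m31 ⊆ 011111 [E]
  m32 ⊆ -00000,10000-
  m33 ⊆ 1000-1,10000-
  m44 ⊆ 101100 [E]
E = {011111, 101100}
Petrick residual → 000-00, 10000-
Cover = a'b'c'e'f' + a'bcdef + ab'c'd'e' + ab'cde'f'  |cover|=4

4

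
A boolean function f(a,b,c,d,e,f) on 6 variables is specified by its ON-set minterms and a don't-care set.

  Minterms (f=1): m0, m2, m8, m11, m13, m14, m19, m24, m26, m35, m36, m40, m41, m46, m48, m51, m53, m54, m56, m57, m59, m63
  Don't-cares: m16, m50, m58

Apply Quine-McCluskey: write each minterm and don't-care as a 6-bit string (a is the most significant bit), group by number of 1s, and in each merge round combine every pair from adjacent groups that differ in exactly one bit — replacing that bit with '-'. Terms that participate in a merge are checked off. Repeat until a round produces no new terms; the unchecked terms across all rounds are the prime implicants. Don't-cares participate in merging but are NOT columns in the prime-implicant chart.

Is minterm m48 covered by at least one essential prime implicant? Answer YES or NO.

size-2^0 implicants → 000000(✓)  000010(✓)  001000(✓)  001011  001101  001110(✓)  010000(✓)  010011(✓)  011000(✓)  011010(✓)  100011(✓)  100100  101000(✓)  101001(✓)  101110(✓)  110000(✓)  110010(✓)  110011(✓)  110101  110110(✓)  111000(✓)  111001(✓)  111010(✓)  111011(✓)  111111(✓)
size-2^1 implicants → -01000(✓)  -01110  -10000(✓)  -10011  -11000(✓)  -11010(✓)  0-0000(✓)  0-1000(✓)  00-000(✓)  0000-0  01-000(✓)  0110-0(✓)  1-0011  1-1000(✓)  1-1001(✓)  10100-(✓)  11-000(✓)  11-010(✓)  11-011(✓)  110-10  1100-0(✓)  11001-(✓)  111-11  1110-0(✓)  1110-1(✓)  11100-(✓)  11101-(✓)
size-2^2 implicants → --1000  -1-000  -110-0  0--000  1-100-  11-0-0  11-01-  1110--
Unchecked terms (primes): --1000, -01110, -1-000, -10011, -110-0, 0--000, 0000-0, 001011, 001101, 1-0011, 1-100-, 100100, 11-0-0, 11-01-, 110-10, 110101, 111-11, 1110--
Minterm coverage:
  m0 ⊆ 0--000,0000-0
  m2 ⊆ 0000-0 [E]
  m8 ⊆ --1000,0--000
  m11 ⊆ 001011 [E]
  m13 ⊆ 001101 [E]
  m14 ⊆ -01110 [E]
  m19 ⊆ -10011 [E]
  m24 ⊆ --1000,-1-000,-110-0,0--000
  m26 ⊆ -110-0 [E]
  m35 ⊆ 1-0011 [E]
  m36 ⊆ 100100 [E]
  m40 ⊆ --1000,1-100-
  m41 ⊆ 1-100- [E]
  m46 ⊆ -01110 [E]
  m48 ⊆ -1-000,11-0-0
  m51 ⊆ -10011,1-0011,11-01-
  m53 ⊆ 110101 [E]
  m54 ⊆ 110-10 [E]
  m56 ⊆ --1000,-1-000,-110-0,1-100-,11-0-0,1110--
  m57 ⊆ 1-100-,1110--
  m59 ⊆ 11-01-,111-11,1110--
  m63 ⊆ 111-11 [E]
E = {-01110, -10011, -110-0, 0000-0, 001011, 001101, 1-0011, 1-100-, 100100, 110-10, 110101, 111-11}

NO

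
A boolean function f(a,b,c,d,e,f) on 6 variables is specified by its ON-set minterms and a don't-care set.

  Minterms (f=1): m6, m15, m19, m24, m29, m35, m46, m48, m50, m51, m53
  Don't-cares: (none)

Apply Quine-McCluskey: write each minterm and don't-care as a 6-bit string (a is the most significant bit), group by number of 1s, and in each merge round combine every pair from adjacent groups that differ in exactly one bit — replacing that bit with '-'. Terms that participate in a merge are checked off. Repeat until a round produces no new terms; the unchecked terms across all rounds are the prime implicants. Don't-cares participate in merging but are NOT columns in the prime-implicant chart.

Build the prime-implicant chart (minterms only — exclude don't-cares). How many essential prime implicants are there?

9

size-2^0 implicants → 000110  001111  010011(✓)  011000  011101  100011(✓)  101110  110000(✓)  110010(✓)  110011(✓)  110101
size-2^1 implicants → -10011  1-0011  1100-0  11001-
Unchecked terms (primes): -10011, 000110, 001111, 011000, 011101, 1-0011, 101110, 1100-0, 11001-, 110101
Minterm coverage:
  m6 ⊆ 000110 [E]
  m15 ⊆ 001111 [E]
  m19 ⊆ -10011 [E]
  m24 ⊆ 011000 [E]
  m29 ⊆ 011101 [E]
  m35 ⊆ 1-0011 [E]
  m46 ⊆ 101110 [E]
  m48 ⊆ 1100-0 [E]
  m50 ⊆ 1100-0,11001-
  m51 ⊆ -10011,1-0011,11001-
  m53 ⊆ 110101 [E]
E = {-10011, 000110, 001111, 011000, 011101, 1-0011, 101110, 1100-0, 110101}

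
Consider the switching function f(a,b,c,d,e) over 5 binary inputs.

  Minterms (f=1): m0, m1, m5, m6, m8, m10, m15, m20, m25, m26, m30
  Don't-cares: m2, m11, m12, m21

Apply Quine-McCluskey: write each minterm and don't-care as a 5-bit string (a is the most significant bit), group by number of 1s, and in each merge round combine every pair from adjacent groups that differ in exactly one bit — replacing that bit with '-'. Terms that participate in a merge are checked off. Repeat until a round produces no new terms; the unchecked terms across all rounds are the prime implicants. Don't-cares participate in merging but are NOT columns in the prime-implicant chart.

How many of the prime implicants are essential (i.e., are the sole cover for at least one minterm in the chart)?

size-2^0 implicants → 00000(✓)  00001(✓)  00010(✓)  00101(✓)  00110(✓)  01000(✓)  01010(✓)  01011(✓)  01100(✓)  01111(✓)  10100(✓)  10101(✓)  11001  11010(✓)  11110(✓)
size-2^1 implicants → -0101  -1010  0-000(✓)  0-010(✓)  00-01  00-10  000-0(✓)  0000-  01-00  01-11  010-0(✓)  0101-  1010-  11-10
size-2^2 implicants → 0-0-0
Unchecked terms (primes): -0101, -1010, 0-0-0, 00-01, 00-10, 0000-, 01-00, 01-11, 0101-, 1010-, 11-10, 11001
Minterm coverage:
  m0 ⊆ 0-0-0,0000-
  m1 ⊆ 00-01,0000-
  m5 ⊆ -0101,00-01
  m6 ⊆ 00-10 [E]
  m8 ⊆ 0-0-0,01-00
  m10 ⊆ -1010,0-0-0,0101-
  m15 ⊆ 01-11 [E]
  m20 ⊆ 1010- [E]
  m25 ⊆ 11001 [E]
  m26 ⊆ -1010,11-10
  m30 ⊆ 11-10 [E]
E = {00-10, 01-11, 1010-, 11-10, 11001}

5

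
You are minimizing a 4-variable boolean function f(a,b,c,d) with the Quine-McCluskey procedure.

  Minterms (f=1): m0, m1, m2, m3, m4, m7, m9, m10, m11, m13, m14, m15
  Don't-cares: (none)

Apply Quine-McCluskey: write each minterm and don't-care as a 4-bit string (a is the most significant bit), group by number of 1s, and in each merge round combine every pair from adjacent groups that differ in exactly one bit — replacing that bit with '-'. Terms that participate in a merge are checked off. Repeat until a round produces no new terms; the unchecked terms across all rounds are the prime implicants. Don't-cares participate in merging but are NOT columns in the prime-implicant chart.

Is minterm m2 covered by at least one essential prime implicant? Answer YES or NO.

size-2^0 implicants → 0000(✓)  0001(✓)  0010(✓)  0011(✓)  0100(✓)  0111(✓)  1001(✓)  1010(✓)  1011(✓)  1101(✓)  1110(✓)  1111(✓)
size-2^1 implicants → -001(✓)  -010(✓)  -011(✓)  -111(✓)  0-00  0-11(✓)  00-0(✓)  00-1(✓)  000-(✓)  001-(✓)  1-01(✓)  1-10(✓)  1-11(✓)  10-1(✓)  101-(✓)  11-1(✓)  111-(✓)
size-2^2 implicants → --11  -0-1  -01-  00--  1--1  1-1-
Unchecked terms (primes): --11, -0-1, -01-, 0-00, 00--, 1--1, 1-1-
Minterm coverage:
  m0 ⊆ 0-00,00--
  m1 ⊆ -0-1,00--
  m2 ⊆ -01-,00--
  m3 ⊆ --11,-0-1,-01-,00--
  m4 ⊆ 0-00 [E]
  m7 ⊆ --11 [E]
  m9 ⊆ -0-1,1--1
  m10 ⊆ -01-,1-1-
  m11 ⊆ --11,-0-1,-01-,1--1,1-1-
  m13 ⊆ 1--1 [E]
  m14 ⊆ 1-1- [E]
  m15 ⊆ --11,1--1,1-1-
E = {--11, 0-00, 1--1, 1-1-}

NO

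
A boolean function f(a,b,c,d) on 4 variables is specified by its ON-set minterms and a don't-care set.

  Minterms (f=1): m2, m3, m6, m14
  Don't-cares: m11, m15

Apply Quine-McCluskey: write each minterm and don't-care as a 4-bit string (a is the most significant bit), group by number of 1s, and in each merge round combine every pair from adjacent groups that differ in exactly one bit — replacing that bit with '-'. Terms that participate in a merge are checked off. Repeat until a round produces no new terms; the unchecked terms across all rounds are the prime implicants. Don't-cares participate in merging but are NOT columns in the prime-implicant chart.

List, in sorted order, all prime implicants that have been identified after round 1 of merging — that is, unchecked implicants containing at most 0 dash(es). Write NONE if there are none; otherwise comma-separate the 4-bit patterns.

[col 0] 0010*, 0011*, 0110*, 1011*, 1110*, 1111*
[col 1] -011, -110, 0-10, 001-, 1-11, 111-
Prime implicants: -011, -110, 0-10, 001-, 1-11, 111-

NONE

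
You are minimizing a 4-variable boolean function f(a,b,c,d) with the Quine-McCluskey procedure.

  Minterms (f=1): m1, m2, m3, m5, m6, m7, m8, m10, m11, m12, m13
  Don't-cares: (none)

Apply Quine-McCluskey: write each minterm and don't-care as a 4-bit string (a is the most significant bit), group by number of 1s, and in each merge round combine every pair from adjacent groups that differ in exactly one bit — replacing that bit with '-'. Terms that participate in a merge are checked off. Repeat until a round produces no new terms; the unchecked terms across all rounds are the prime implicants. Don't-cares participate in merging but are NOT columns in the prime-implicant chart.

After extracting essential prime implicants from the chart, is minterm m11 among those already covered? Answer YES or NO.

[col 0] 0001*, 0010*, 0011*, 0101*, 0110*, 0111*, 1000*, 1010*, 1011*, 1100*, 1101*
[col 1] -010*, -011*, -101, 0-01*, 0-10*, 0-11*, 00-1*, 001-*, 01-1*, 011-*, 1-00, 10-0, 101-*, 110-
[col 2] -01-, 0--1, 0-1-
Prime implicants: -01-, -101, 0--1, 0-1-, 1-00, 10-0, 110-
PI chart (minterm → PIs covering it):
  1 | 0--1  (sole → essential)
  2 | -01-,0-1-
  3 | -01-,0--1,0-1-
  5 | -101,0--1
  6 | 0-1-  (sole → essential)
  7 | 0--1,0-1-
  8 | 1-00,10-0
  10 | -01-,10-0
  11 | -01-  (sole → essential)
  12 | 1-00,110-
  13 | -101,110-
Essential prime implicants: -01-, 0--1, 0-1-

YES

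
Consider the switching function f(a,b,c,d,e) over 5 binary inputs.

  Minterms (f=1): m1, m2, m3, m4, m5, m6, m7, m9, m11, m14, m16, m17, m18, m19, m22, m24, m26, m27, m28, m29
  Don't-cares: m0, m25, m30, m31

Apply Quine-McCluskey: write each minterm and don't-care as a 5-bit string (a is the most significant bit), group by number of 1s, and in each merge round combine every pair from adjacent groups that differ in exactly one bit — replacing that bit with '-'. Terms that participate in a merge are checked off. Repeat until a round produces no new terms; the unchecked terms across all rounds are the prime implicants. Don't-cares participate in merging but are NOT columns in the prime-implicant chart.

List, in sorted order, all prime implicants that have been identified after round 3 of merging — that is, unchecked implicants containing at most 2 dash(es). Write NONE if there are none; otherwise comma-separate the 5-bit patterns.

size-2^0 implicants → 00000(✓)  00001(✓)  00010(✓)  00011(✓)  00100(✓)  00101(✓)  00110(✓)  00111(✓)  01001(✓)  01011(✓)  01110(✓)  10000(✓)  10001(✓)  10010(✓)  10011(✓)  10110(✓)  11000(✓)  11001(✓)  11010(✓)  11011(✓)  11100(✓)  11101(✓)  11110(✓)  11111(✓)
size-2^1 implicants → -0000(✓)  -0001(✓)  -0010(✓)  -0011(✓)  -0110(✓)  -1001(✓)  -1011(✓)  -1110(✓)  0-001(✓)  0-011(✓)  0-110(✓)  00-00(✓)  00-01(✓)  00-10(✓)  00-11(✓)  000-0(✓)  000-1(✓)  0000-(✓)  0001-(✓)  001-0(✓)  001-1(✓)  0010-(✓)  0011-(✓)  010-1(✓)  1-000(✓)  1-001(✓)  1-010(✓)  1-011(✓)  1-110(✓)  10-10(✓)  100-0(✓)  100-1(✓)  1000-(✓)  1001-(✓)  11-00(✓)  11-01(✓)  11-10(✓)  11-11(✓)  110-0(✓)  110-1(✓)  1100-(✓)  1101-(✓)  111-0(✓)  111-1(✓)  1110-(✓)  1111-(✓)
size-2^2 implicants → --001(✓)  --011(✓)  --110  -0-10  -00-0(✓)  -00-1(✓)  -000-(✓)  -001-(✓)  -10-1(✓)  0-0-1(✓)  00--0(✓)  00--1(✓)  00-0-(✓)  00-1-(✓)  000--(✓)  001--(✓)  1--10  1-0-0(✓)  1-0-1(✓)  1-00-(✓)  1-01-(✓)  100--(✓)  11--0(✓)  11--1(✓)  11-0-(✓)  11-1-(✓)  110--(✓)  111--(✓)
size-2^3 implicants → --0-1  -00--  00---  1-0--  11---
Unchecked terms (primes): --0-1, --110, -0-10, -00--, 00---, 1--10, 1-0--, 11---

--110, -0-10, 1--10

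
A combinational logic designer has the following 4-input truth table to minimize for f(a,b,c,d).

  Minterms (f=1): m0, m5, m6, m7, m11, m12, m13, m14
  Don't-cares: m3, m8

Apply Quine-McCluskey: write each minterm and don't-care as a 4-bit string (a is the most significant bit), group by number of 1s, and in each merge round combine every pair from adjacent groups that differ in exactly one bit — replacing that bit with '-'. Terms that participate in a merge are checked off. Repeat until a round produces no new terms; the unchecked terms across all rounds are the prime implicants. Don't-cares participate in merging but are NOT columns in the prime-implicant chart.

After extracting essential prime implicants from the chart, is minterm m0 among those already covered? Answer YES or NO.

YES

Round 0: 0000✓ 0011✓ 0101✓ 0110✓ 0111✓ 1000✓ 1011✓ 1100✓ 1101✓ 1110✓
Round 1: -000 -011 -101 -110 0-11 01-1 011- 1-00 11-0 110-
PIs = {-000, -011, -101, -110, 0-11, 01-1, 011-, 1-00, 11-0, 110-}
Coverage chart:
  m0: -000 ←essential
  m5: -101,01-1
  m6: -110,011-
  m7: 0-11,01-1,011-
  m11: -011 ←essential
  m12: 1-00,11-0,110-
  m13: -101,110-
  m14: -110,11-0
Essential: -000, -011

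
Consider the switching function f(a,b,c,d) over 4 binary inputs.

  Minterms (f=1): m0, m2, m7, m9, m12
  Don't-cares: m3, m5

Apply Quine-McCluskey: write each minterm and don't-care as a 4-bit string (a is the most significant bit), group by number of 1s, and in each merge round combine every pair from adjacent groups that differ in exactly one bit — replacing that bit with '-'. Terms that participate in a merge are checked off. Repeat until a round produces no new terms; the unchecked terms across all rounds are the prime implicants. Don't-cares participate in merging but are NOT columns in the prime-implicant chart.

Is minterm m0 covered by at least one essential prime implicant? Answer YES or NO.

size-2^0 implicants → 0000(✓)  0010(✓)  0011(✓)  0101(✓)  0111(✓)  1001  1100
size-2^1 implicants → 0-11  00-0  001-  01-1
Unchecked terms (primes): 0-11, 00-0, 001-, 01-1, 1001, 1100
Minterm coverage:
  m0 ⊆ 00-0 [E]
  m2 ⊆ 00-0,001-
  m7 ⊆ 0-11,01-1
  m9 ⊆ 1001 [E]
  m12 ⊆ 1100 [E]
E = {00-0, 1001, 1100}

YES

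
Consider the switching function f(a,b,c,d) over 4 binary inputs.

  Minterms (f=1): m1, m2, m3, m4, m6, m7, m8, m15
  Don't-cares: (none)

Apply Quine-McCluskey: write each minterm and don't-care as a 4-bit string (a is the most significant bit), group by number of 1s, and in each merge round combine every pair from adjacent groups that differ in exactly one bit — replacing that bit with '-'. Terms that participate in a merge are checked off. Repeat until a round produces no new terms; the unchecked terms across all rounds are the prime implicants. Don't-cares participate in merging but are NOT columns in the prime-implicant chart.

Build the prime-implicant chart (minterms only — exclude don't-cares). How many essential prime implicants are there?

5

size-2^0 implicants → 0001(✓)  0010(✓)  0011(✓)  0100(✓)  0110(✓)  0111(✓)  1000  1111(✓)
size-2^1 implicants → -111  0-10(✓)  0-11(✓)  00-1  001-(✓)  01-0  011-(✓)
size-2^2 implicants → 0-1-
Unchecked terms (primes): -111, 0-1-, 00-1, 01-0, 1000
Minterm coverage:
  m1 ⊆ 00-1 [E]
  m2 ⊆ 0-1- [E]
  m3 ⊆ 0-1-,00-1
  m4 ⊆ 01-0 [E]
  m6 ⊆ 0-1-,01-0
  m7 ⊆ -111,0-1-
  m8 ⊆ 1000 [E]
  m15 ⊆ -111 [E]
E = {-111, 0-1-, 00-1, 01-0, 1000}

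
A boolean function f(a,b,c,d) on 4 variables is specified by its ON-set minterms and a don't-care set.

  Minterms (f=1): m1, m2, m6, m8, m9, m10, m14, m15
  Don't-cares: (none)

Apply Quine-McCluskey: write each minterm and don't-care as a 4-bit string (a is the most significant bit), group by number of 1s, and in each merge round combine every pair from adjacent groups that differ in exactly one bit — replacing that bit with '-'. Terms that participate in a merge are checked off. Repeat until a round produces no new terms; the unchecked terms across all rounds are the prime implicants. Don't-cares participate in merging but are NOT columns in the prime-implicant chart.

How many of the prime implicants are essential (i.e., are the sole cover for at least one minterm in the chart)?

Round 0: 0001✓ 0010✓ 0110✓ 1000✓ 1001✓ 1010✓ 1110✓ 1111✓
Round 1: -001 -010✓ -110✓ 0-10✓ 1-10✓ 10-0 100- 111-
Round 2: --10
PIs = {--10, -001, 10-0, 100-, 111-}
Coverage chart:
  m1: -001 ←essential
  m2: --10 ←essential
  m6: --10 ←essential
  m8: 10-0,100-
  m9: -001,100-
  m10: --10,10-0
  m14: --10,111-
  m15: 111- ←essential
Essential: --10, -001, 111-

3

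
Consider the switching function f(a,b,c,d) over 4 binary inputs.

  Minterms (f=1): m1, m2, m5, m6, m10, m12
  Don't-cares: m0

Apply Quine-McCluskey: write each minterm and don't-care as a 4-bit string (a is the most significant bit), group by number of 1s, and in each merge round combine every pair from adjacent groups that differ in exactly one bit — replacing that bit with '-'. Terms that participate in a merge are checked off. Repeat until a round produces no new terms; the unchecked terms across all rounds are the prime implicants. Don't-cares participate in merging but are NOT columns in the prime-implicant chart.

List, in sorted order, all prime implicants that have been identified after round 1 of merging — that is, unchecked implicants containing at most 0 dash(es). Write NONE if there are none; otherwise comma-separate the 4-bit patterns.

1100

size-2^0 implicants → 0000(✓)  0001(✓)  0010(✓)  0101(✓)  0110(✓)  1010(✓)  1100
size-2^1 implicants → -010  0-01  0-10  00-0  000-
Unchecked terms (primes): -010, 0-01, 0-10, 00-0, 000-, 1100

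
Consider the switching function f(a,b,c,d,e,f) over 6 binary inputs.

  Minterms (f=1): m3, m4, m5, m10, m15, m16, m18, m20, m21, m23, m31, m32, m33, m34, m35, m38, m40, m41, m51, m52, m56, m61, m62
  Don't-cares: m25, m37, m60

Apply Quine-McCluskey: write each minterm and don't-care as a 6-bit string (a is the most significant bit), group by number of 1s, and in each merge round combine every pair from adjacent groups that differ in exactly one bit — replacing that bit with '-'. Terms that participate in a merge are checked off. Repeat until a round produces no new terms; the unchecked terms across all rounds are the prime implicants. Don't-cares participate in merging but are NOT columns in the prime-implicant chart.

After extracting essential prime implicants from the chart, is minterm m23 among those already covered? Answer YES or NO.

NO

Round 0: 000011✓ 000100✓ 000101✓ 001010 001111✓ 010000✓ 010010✓ 010100✓ 010101✓ 010111✓ 011001 011111✓ 100000✓ 100001✓ 100010✓ 100011✓ 100101✓ 100110✓ 101000✓ 101001✓ 110011✓ 110100✓ 111000✓ 111100✓ 111101✓ 111110✓
Round 1: -00011 -00101 -10100 0-0100✓ 0-0101✓ 0-1111 00010-✓ 01-111 010-00 0100-0 0101-1 01010-✓ 1-0011 1-1000 10-000✓ 10-001✓ 100-01 100-10 1000-0✓ 1000-1✓ 10000-✓ 10001-✓ 10100-✓ 11-100 111-00 1111-0 11110-
Round 2: 0-010- 10-00- 1000--
PIs = {-00011, -00101, -10100, 0-010-, 0-1111, 001010, 01-111, 010-00, 0100-0, 0101-1, 011001, 1-0011, 1-1000, 10-00-, 100-01, 100-10, 1000--, 11-100, 111-00, 1111-0, 11110-}
Coverage chart:
  m3: -00011 ←essential
  m4: 0-010- ←essential
  m5: -00101,0-010-
  m10: 001010 ←essential
  m15: 0-1111 ←essential
  m16: 010-00,0100-0
  m18: 0100-0 ←essential
  m20: -10100,0-010-,010-00
  m21: 0-010-,0101-1
  m23: 01-111,0101-1
  m31: 0-1111,01-111
  m32: 10-00-,1000--
  m33: 10-00-,100-01,1000--
  m34: 100-10,1000--
  m35: -00011,1-0011,1000--
  m38: 100-10 ←essential
  m40: 1-1000,10-00-
  m41: 10-00- ←essential
  m51: 1-0011 ←essential
  m52: -10100,11-100
  m56: 1-1000,111-00
  m61: 11110- ←essential
  m62: 1111-0 ←essential
Essential: -00011, 0-010-, 0-1111, 001010, 0100-0, 1-0011, 10-00-, 100-10, 1111-0, 11110-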